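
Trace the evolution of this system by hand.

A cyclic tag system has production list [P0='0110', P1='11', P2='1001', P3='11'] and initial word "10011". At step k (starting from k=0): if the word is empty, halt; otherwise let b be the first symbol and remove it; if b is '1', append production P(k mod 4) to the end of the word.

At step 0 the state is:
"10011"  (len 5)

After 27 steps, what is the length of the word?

gen 0: "10011"  (len 5)
gen 1: "00110110"  (len 8)
gen 2: "0110110"  (len 7)
gen 3: "110110"  (len 6)
gen 4: "1011011"  (len 7)
gen 5: "0110110110"  (len 10)
gen 6: "110110110"  (len 9)
gen 7: "101101101001"  (len 12)
gen 8: "0110110100111"  (len 13)
gen 9: "110110100111"  (len 12)
gen 10: "1011010011111"  (len 13)
gen 11: "0110100111111001"  (len 16)
gen 12: "110100111111001"  (len 15)
gen 13: "101001111110010110"  (len 18)
gen 14: "0100111111001011011"  (len 19)
gen 15: "100111111001011011"  (len 18)
gen 16: "0011111100101101111"  (len 19)
gen 17: "011111100101101111"  (len 18)
gen 18: "11111100101101111"  (len 17)
gen 19: "11111001011011111001"  (len 20)
gen 20: "111100101101111100111"  (len 21)
gen 21: "111001011011111001110110"  (len 24)
gen 22: "1100101101111100111011011"  (len 25)
gen 23: "1001011011111001110110111001"  (len 28)
gen 24: "00101101111100111011011100111"  (len 29)
gen 25: "0101101111100111011011100111"  (len 28)
gen 26: "101101111100111011011100111"  (len 27)
gen 27: "011011111001110110111001111001"  (len 30)

30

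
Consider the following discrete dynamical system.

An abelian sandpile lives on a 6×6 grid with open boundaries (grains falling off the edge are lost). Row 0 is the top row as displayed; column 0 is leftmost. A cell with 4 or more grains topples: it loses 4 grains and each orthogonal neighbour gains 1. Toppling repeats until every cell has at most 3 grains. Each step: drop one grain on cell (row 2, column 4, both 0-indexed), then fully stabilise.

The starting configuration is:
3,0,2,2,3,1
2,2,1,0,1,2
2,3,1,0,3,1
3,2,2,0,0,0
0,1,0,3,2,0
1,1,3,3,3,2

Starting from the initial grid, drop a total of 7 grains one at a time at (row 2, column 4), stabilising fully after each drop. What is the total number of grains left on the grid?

k=0  3,0,2,2,3,1
2,2,1,0,1,2
2,3,1,0,3,1
3,2,2,0,0,0
0,1,0,3,2,0
1,1,3,3,3,2
k=1  3,0,2,2,3,1
2,2,1,0,2,2
2,3,1,1,0,2
3,2,2,0,1,0
0,1,0,3,2,0
1,1,3,3,3,2
k=2  3,0,2,2,3,1
2,2,1,0,2,2
2,3,1,1,1,2
3,2,2,0,1,0
0,1,0,3,2,0
1,1,3,3,3,2
k=3  3,0,2,2,3,1
2,2,1,0,2,2
2,3,1,1,2,2
3,2,2,0,1,0
0,1,0,3,2,0
1,1,3,3,3,2
k=4  3,0,2,2,3,1
2,2,1,0,2,2
2,3,1,1,3,2
3,2,2,0,1,0
0,1,0,3,2,0
1,1,3,3,3,2
k=5  3,0,2,2,3,1
2,2,1,0,3,2
2,3,1,2,0,3
3,2,2,0,2,0
0,1,0,3,2,0
1,1,3,3,3,2
k=6  3,0,2,2,3,1
2,2,1,0,3,2
2,3,1,2,1,3
3,2,2,0,2,0
0,1,0,3,2,0
1,1,3,3,3,2
k=7  3,0,2,2,3,1
2,2,1,0,3,2
2,3,1,2,2,3
3,2,2,0,2,0
0,1,0,3,2,0
1,1,3,3,3,2

62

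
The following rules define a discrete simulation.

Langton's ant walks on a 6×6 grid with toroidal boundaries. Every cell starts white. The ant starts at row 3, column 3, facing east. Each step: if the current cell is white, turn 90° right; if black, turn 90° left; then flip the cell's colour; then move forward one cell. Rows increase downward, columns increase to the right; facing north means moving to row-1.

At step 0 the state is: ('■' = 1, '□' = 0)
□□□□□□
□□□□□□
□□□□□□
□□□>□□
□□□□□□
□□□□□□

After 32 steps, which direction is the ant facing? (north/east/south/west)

west

gen 0: □□□□□□
□□□□□□
□□□□□□
□□□>□□
□□□□□□
□□□□□□
gen 1: □□□□□□
□□□□□□
□□□□□□
□□□■□□
□□□v□□
□□□□□□
gen 2: □□□□□□
□□□□□□
□□□□□□
□□□■□□
□□<■□□
□□□□□□
gen 3: □□□□□□
□□□□□□
□□□□□□
□□^■□□
□□■■□□
□□□□□□
gen 4: □□□□□□
□□□□□□
□□□□□□
□□■>□□
□□■■□□
□□□□□□
gen 5: □□□□□□
□□□□□□
□□□^□□
□□■□□□
□□■■□□
□□□□□□
gen 6: □□□□□□
□□□□□□
□□□■>□
□□■□□□
□□■■□□
□□□□□□
gen 7: □□□□□□
□□□□□□
□□□■■□
□□■□v□
□□■■□□
□□□□□□
gen 8: □□□□□□
□□□□□□
□□□■■□
□□■<■□
□□■■□□
□□□□□□
gen 9: □□□□□□
□□□□□□
□□□^■□
□□■■■□
□□■■□□
□□□□□□
gen 10: □□□□□□
□□□□□□
□□<□■□
□□■■■□
□□■■□□
□□□□□□
gen 11: □□□□□□
□□^□□□
□□■□■□
□□■■■□
□□■■□□
□□□□□□
gen 12: □□□□□□
□□■>□□
□□■□■□
□□■■■□
□□■■□□
□□□□□□
gen 13: □□□□□□
□□■■□□
□□■v■□
□□■■■□
□□■■□□
□□□□□□
gen 14: □□□□□□
□□■■□□
□□<■■□
□□■■■□
□□■■□□
□□□□□□
gen 15: □□□□□□
□□■■□□
□□□■■□
□□v■■□
□□■■□□
□□□□□□
gen 16: □□□□□□
□□■■□□
□□□■■□
□□□>■□
□□■■□□
□□□□□□
gen 17: □□□□□□
□□■■□□
□□□^■□
□□□□■□
□□■■□□
□□□□□□
gen 18: □□□□□□
□□■■□□
□□<□■□
□□□□■□
□□■■□□
□□□□□□
gen 19: □□□□□□
□□^■□□
□□■□■□
□□□□■□
□□■■□□
□□□□□□
gen 20: □□□□□□
□<□■□□
□□■□■□
□□□□■□
□□■■□□
□□□□□□
gen 21: □^□□□□
□■□■□□
□□■□■□
□□□□■□
□□■■□□
□□□□□□
gen 22: □■>□□□
□■□■□□
□□■□■□
□□□□■□
□□■■□□
□□□□□□
gen 23: □■■□□□
□■v■□□
□□■□■□
□□□□■□
□□■■□□
□□□□□□
gen 24: □■■□□□
□<■■□□
□□■□■□
□□□□■□
□□■■□□
□□□□□□
gen 25: □■■□□□
□□■■□□
□v■□■□
□□□□■□
□□■■□□
□□□□□□
gen 26: □■■□□□
□□■■□□
<■■□■□
□□□□■□
□□■■□□
□□□□□□
gen 27: □■■□□□
^□■■□□
■■■□■□
□□□□■□
□□■■□□
□□□□□□
gen 28: □■■□□□
■>■■□□
■■■□■□
□□□□■□
□□■■□□
□□□□□□
gen 29: □■■□□□
■■■■□□
■v■□■□
□□□□■□
□□■■□□
□□□□□□
gen 30: □■■□□□
■■■■□□
■□>□■□
□□□□■□
□□■■□□
□□□□□□
gen 31: □■■□□□
■■^■□□
■□□□■□
□□□□■□
□□■■□□
□□□□□□
gen 32: □■■□□□
■<□■□□
■□□□■□
□□□□■□
□□■■□□
□□□□□□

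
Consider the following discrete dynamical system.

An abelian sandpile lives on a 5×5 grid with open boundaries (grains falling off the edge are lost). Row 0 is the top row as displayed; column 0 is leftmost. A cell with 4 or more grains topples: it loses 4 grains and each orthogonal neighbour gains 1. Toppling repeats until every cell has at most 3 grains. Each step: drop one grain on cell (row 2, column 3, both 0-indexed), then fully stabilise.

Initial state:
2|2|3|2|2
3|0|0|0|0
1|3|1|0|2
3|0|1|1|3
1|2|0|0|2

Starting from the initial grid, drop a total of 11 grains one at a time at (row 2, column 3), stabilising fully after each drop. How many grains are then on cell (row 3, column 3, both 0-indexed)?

1

t=0: 2|2|3|2|2
3|0|0|0|0
1|3|1|0|2
3|0|1|1|3
1|2|0|0|2
t=1: 2|2|3|2|2
3|0|0|0|0
1|3|1|1|2
3|0|1|1|3
1|2|0|0|2
t=2: 2|2|3|2|2
3|0|0|0|0
1|3|1|2|2
3|0|1|1|3
1|2|0|0|2
t=3: 2|2|3|2|2
3|0|0|0|0
1|3|1|3|2
3|0|1|1|3
1|2|0|0|2
t=4: 2|2|3|2|2
3|0|0|1|0
1|3|2|0|3
3|0|1|2|3
1|2|0|0|2
t=5: 2|2|3|2|2
3|0|0|1|0
1|3|2|1|3
3|0|1|2|3
1|2|0|0|2
t=6: 2|2|3|2|2
3|0|0|1|0
1|3|2|2|3
3|0|1|2|3
1|2|0|0|2
t=7: 2|2|3|2|2
3|0|0|1|0
1|3|2|3|3
3|0|1|2|3
1|2|0|0|2
t=8: 2|2|3|2|2
3|0|0|2|1
1|3|3|2|1
3|0|2|0|1
1|2|0|1|3
t=9: 2|2|3|2|2
3|0|0|2|1
1|3|3|3|1
3|0|2|0|1
1|2|0|1|3
t=10: 2|2|3|2|2
3|1|1|3|1
2|0|1|1|2
3|1|3|1|1
1|2|0|1|3
t=11: 2|2|3|2|2
3|1|1|3|1
2|0|1|2|2
3|1|3|1|1
1|2|0|1|3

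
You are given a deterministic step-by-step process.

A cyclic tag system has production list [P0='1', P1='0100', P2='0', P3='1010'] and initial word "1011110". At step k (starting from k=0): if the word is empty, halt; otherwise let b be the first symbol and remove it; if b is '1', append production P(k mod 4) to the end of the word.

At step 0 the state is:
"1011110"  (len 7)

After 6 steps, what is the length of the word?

gen 0: "1011110"  (len 7)
gen 1: "0111101"  (len 7)
gen 2: "111101"  (len 6)
gen 3: "111010"  (len 6)
gen 4: "110101010"  (len 9)
gen 5: "101010101"  (len 9)
gen 6: "010101010100"  (len 12)

12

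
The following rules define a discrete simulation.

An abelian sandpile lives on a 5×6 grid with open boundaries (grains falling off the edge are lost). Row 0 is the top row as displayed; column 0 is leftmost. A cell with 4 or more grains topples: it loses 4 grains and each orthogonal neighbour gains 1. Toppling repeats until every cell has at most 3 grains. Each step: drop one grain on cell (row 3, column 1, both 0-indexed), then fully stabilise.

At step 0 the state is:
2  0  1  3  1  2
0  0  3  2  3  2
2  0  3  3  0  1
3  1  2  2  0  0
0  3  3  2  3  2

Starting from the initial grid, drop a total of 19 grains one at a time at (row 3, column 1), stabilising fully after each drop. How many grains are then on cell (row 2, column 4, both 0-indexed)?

2

k=0  2  0  1  3  1  2
0  0  3  2  3  2
2  0  3  3  0  1
3  1  2  2  0  0
0  3  3  2  3  2
k=1  2  0  1  3  1  2
0  0  3  2  3  2
2  0  3  3  0  1
3  2  2  2  0  0
0  3  3  2  3  2
k=2  2  0  1  3  1  2
0  0  3  2  3  2
2  0  3  3  0  1
3  3  2  2  0  0
0  3  3  2  3  2
k=3  2  0  3  0  3  2
0  1  1  2  0  3
3  2  2  2  2  1
0  3  2  1  2  0
2  1  2  1  0  3
k=4  2  0  3  0  3  2
0  1  1  2  0  3
3  3  2  2  2  1
1  0  3  1  2  0
2  2  2  1  0  3
k=5  2  0  3  0  3  2
0  1  1  2  0  3
3  3  2  2  2  1
1  1  3  1  2  0
2  2  2  1  0  3
k=6  2  0  3  0  3  2
0  1  1  2  0  3
3  3  2  2  2  1
1  2  3  1  2  0
2  2  2  1  0  3
k=7  2  0  3  0  3  2
0  1  1  2  0  3
3  3  2  2  2  1
1  3  3  1  2  0
2  2  2  1  0  3
k=8  2  0  3  0  3  2
1  2  2  2  0  3
0  2  0  3  2  1
3  2  1  2  2  0
2  3  3  1  0  3
k=9  2  0  3  0  3  2
1  2  2  2  0  3
0  2  0  3  2  1
3  3  1  2  2  0
2  3  3  1  0  3
k=10  2  0  3  0  3  2
1  2  2  2  0  3
1  3  0  3  2  1
1  2  3  2  2  0
0  2  0  2  0  3
k=11  2  0  3  0  3  2
1  2  2  2  0  3
1  3  0  3  2  1
1  3  3  2  2  0
0  2  0  2  0  3
k=12  2  0  3  0  3  2
1  3  2  2  0  3
2  0  2  3  2  1
2  2  0  3  2  0
0  3  1  2  0  3
k=13  2  0  3  0  3  2
1  3  2  2  0  3
2  0  2  3  2  1
2  3  0  3  2  0
0  3  1  2  0  3
k=14  2  0  3  0  3  2
1  3  2  2  0  3
2  1  2  3  2  1
3  1  1  3  2  0
1  0  2  2  0  3
k=15  2  0  3  0  3  2
1  3  2  2  0  3
2  1  2  3  2  1
3  2  1  3  2  0
1  0  2  2  0  3
k=16  2  0  3  0  3  2
1  3  2  2  0  3
2  1  2  3  2  1
3  3  1  3  2  0
1  0  2  2  0  3
k=17  2  0  3  0  3  2
1  3  2  2  0  3
3  2  2  3  2  1
0  1  2  3  2  0
2  1  2  2  0  3
k=18  2  0  3  0  3  2
1  3  2  2  0  3
3  2  2  3  2  1
0  2  2  3  2  0
2  1  2  2  0  3
k=19  2  0  3  0  3  2
1  3  2  2  0  3
3  2  2  3  2  1
0  3  2  3  2  0
2  1  2  2  0  3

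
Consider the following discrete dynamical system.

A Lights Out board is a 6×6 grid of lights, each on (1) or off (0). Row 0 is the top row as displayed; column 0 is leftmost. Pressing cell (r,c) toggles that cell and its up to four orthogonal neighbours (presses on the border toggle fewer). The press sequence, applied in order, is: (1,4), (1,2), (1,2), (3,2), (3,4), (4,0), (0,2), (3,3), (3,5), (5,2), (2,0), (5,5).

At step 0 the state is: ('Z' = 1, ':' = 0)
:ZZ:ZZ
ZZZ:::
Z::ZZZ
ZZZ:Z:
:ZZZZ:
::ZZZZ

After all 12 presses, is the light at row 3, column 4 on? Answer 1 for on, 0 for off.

0

[0] :ZZ:ZZ
ZZZ:::
Z::ZZZ
ZZZ:Z:
:ZZZZ:
::ZZZZ
[1] :ZZ::Z
ZZZZZZ
Z::Z:Z
ZZZ:Z:
:ZZZZ:
::ZZZZ
[2] :Z:::Z
Z:::ZZ
Z:ZZ:Z
ZZZ:Z:
:ZZZZ:
::ZZZZ
[3] :ZZ::Z
ZZZZZZ
Z::Z:Z
ZZZ:Z:
:ZZZZ:
::ZZZZ
[4] :ZZ::Z
ZZZZZZ
Z:ZZ:Z
Z::ZZ:
:Z:ZZ:
::ZZZZ
[5] :ZZ::Z
ZZZZZZ
Z:ZZZZ
Z::::Z
:Z:Z::
::ZZZZ
[6] :ZZ::Z
ZZZZZZ
Z:ZZZZ
:::::Z
Z::Z::
Z:ZZZZ
[7] :::Z:Z
ZZ:ZZZ
Z:ZZZZ
:::::Z
Z::Z::
Z:ZZZZ
[8] :::Z:Z
ZZ:ZZZ
Z:Z:ZZ
::ZZZZ
Z:::::
Z:ZZZZ
[9] :::Z:Z
ZZ:ZZZ
Z:Z:Z:
::ZZ::
Z::::Z
Z:ZZZZ
[10] :::Z:Z
ZZ:ZZZ
Z:Z:Z:
::ZZ::
Z:Z::Z
ZZ::ZZ
[11] :::Z:Z
:Z:ZZZ
:ZZ:Z:
Z:ZZ::
Z:Z::Z
ZZ::ZZ
[12] :::Z:Z
:Z:ZZZ
:ZZ:Z:
Z:ZZ::
Z:Z:::
ZZ::::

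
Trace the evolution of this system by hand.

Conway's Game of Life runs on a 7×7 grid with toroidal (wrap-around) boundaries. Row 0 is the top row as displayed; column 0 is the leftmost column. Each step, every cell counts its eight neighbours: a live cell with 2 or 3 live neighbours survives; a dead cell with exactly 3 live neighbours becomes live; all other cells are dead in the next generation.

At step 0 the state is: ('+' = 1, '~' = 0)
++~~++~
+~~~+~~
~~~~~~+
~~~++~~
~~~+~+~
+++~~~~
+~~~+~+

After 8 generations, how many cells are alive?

step 0: ++~~++~
+~~~+~~
~~~~~~+
~~~++~~
~~~+~+~
+++~~~~
+~~~+~+
step 1: ~+~++~~
++~~+~~
~~~+++~
~~~+++~
~+~+~~~
++++++~
~~+++~~
step 2: ++~~~+~
++~~~~~
~~+~~~+
~~~~~+~
++~~~~+
+~~~~+~
+~~~~~~
step 3: ~~~~~~~
~~+~~~~
++~~~~+
~+~~~+~
++~~~+~
~~~~~~~
+~~~~~~
step 4: ~~~~~~~
++~~~~~
+++~~~+
~~+~~+~
++~~~~+
++~~~~+
~~~~~~~
step 5: ~~~~~~~
~~+~~~+
~~+~~~+
~~+~~+~
~~+~~+~
~+~~~~+
+~~~~~~
step 6: ~~~~~~~
~~~~~~~
~+++~++
~+++~++
~++~~++
++~~~~+
+~~~~~~
step 7: ~~~~~~~
~~+~~~~
~+~+~++
~~~~~~~
~~~++~~
~~+~~+~
++~~~~+
step 8: ++~~~~~
~~+~~~~
~~+~~~~
~~++~+~
~~~++~~
+++++++
++~~~~+

19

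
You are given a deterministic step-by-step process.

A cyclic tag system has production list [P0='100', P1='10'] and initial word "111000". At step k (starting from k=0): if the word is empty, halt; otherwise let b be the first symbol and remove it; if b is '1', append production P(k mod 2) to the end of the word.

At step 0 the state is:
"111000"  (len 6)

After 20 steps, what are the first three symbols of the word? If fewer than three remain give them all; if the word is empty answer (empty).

010

step 0: "111000"  (len 6)
step 1: "11000100"  (len 8)
step 2: "100010010"  (len 9)
step 3: "00010010100"  (len 11)
step 4: "0010010100"  (len 10)
step 5: "010010100"  (len 9)
step 6: "10010100"  (len 8)
step 7: "0010100100"  (len 10)
step 8: "010100100"  (len 9)
step 9: "10100100"  (len 8)
step 10: "010010010"  (len 9)
step 11: "10010010"  (len 8)
step 12: "001001010"  (len 9)
step 13: "01001010"  (len 8)
step 14: "1001010"  (len 7)
step 15: "001010100"  (len 9)
step 16: "01010100"  (len 8)
step 17: "1010100"  (len 7)
step 18: "01010010"  (len 8)
step 19: "1010010"  (len 7)
step 20: "01001010"  (len 8)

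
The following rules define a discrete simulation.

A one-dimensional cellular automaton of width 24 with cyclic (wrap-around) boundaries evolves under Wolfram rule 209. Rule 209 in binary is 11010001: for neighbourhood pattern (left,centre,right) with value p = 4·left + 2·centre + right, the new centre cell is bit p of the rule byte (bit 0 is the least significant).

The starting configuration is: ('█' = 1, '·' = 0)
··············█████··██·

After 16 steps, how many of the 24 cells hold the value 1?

20

[0] ··············█████··██·
[1] █████████████··█████··██
[2] ██████████████··█████··█
[3] ███████████████··█████··
[4] ·███████████████··█████·
[5] ··███████████████··█████
[6] █··███████████████··████
[7] ██··███████████████··███
[8] ███··███████████████··██
[9] ████··███████████████··█
[10] █████··███████████████··
[11] ·█████··███████████████·
[12] ··█████··███████████████
[13] █··█████··██████████████
[14] ██··█████··█████████████
[15] ███··█████··████████████
[16] ████··█████··███████████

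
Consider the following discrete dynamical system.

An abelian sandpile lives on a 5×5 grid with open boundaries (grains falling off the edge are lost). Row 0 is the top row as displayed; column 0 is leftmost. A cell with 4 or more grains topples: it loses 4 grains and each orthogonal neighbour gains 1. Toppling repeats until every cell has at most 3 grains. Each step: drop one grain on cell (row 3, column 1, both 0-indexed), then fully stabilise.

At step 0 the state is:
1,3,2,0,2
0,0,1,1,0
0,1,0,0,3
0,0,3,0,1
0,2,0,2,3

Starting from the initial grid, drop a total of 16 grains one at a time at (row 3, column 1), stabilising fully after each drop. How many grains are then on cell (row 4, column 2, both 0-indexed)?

[0] 1,3,2,0,2
0,0,1,1,0
0,1,0,0,3
0,0,3,0,1
0,2,0,2,3
[1] 1,3,2,0,2
0,0,1,1,0
0,1,0,0,3
0,1,3,0,1
0,2,0,2,3
[2] 1,3,2,0,2
0,0,1,1,0
0,1,0,0,3
0,2,3,0,1
0,2,0,2,3
[3] 1,3,2,0,2
0,0,1,1,0
0,1,0,0,3
0,3,3,0,1
0,2,0,2,3
[4] 1,3,2,0,2
0,0,1,1,0
0,2,1,0,3
1,1,0,1,1
0,3,1,2,3
[5] 1,3,2,0,2
0,0,1,1,0
0,2,1,0,3
1,2,0,1,1
0,3,1,2,3
[6] 1,3,2,0,2
0,0,1,1,0
0,2,1,0,3
1,3,0,1,1
0,3,1,2,3
[7] 1,3,2,0,2
0,0,1,1,0
0,3,1,0,3
2,1,1,1,1
1,0,2,2,3
[8] 1,3,2,0,2
0,0,1,1,0
0,3,1,0,3
2,2,1,1,1
1,0,2,2,3
[9] 1,3,2,0,2
0,0,1,1,0
0,3,1,0,3
2,3,1,1,1
1,0,2,2,3
[10] 1,3,2,0,2
0,1,1,1,0
1,0,2,0,3
3,1,2,1,1
1,1,2,2,3
[11] 1,3,2,0,2
0,1,1,1,0
1,0,2,0,3
3,2,2,1,1
1,1,2,2,3
[12] 1,3,2,0,2
0,1,1,1,0
1,0,2,0,3
3,3,2,1,1
1,1,2,2,3
[13] 1,3,2,0,2
0,1,1,1,0
2,1,2,0,3
0,1,3,1,1
2,2,2,2,3
[14] 1,3,2,0,2
0,1,1,1,0
2,1,2,0,3
0,2,3,1,1
2,2,2,2,3
[15] 1,3,2,0,2
0,1,1,1,0
2,1,2,0,3
0,3,3,1,1
2,2,2,2,3
[16] 1,3,2,0,2
0,1,1,1,0
2,2,3,0,3
1,1,0,2,1
2,3,3,2,3

3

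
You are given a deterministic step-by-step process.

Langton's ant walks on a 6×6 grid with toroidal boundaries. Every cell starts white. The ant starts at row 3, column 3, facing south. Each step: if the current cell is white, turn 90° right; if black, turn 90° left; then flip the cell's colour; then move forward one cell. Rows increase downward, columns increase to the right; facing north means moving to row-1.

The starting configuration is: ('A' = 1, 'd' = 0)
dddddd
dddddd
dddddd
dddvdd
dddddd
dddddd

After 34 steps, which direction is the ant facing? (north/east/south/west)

north

[0] dddddd
dddddd
dddddd
dddvdd
dddddd
dddddd
[1] dddddd
dddddd
dddddd
dd<Add
dddddd
dddddd
[2] dddddd
dddddd
dd^ddd
ddAAdd
dddddd
dddddd
[3] dddddd
dddddd
ddA>dd
ddAAdd
dddddd
dddddd
[4] dddddd
dddddd
ddAAdd
ddAvdd
dddddd
dddddd
[5] dddddd
dddddd
ddAAdd
ddAd>d
dddddd
dddddd
[6] dddddd
dddddd
ddAAdd
ddAdAd
ddddvd
dddddd
[7] dddddd
dddddd
ddAAdd
ddAdAd
ddd<Ad
dddddd
[8] dddddd
dddddd
ddAAdd
ddA^Ad
dddAAd
dddddd
[9] dddddd
dddddd
ddAAdd
ddAA>d
dddAAd
dddddd
[10] dddddd
dddddd
ddAA^d
ddAAdd
dddAAd
dddddd
[11] dddddd
dddddd
ddAAA>
ddAAdd
dddAAd
dddddd
[12] dddddd
dddddd
ddAAAA
ddAAdv
dddAAd
dddddd
[13] dddddd
dddddd
ddAAAA
ddAA<A
dddAAd
dddddd
[14] dddddd
dddddd
ddAA^A
ddAAAA
dddAAd
dddddd
[15] dddddd
dddddd
ddA<dA
ddAAAA
dddAAd
dddddd
[16] dddddd
dddddd
ddAddA
ddAvAA
dddAAd
dddddd
[17] dddddd
dddddd
ddAddA
ddAd>A
dddAAd
dddddd
[18] dddddd
dddddd
ddAd^A
ddAddA
dddAAd
dddddd
[19] dddddd
dddddd
ddAdA>
ddAddA
dddAAd
dddddd
[20] dddddd
ddddd^
ddAdAd
ddAddA
dddAAd
dddddd
[21] dddddd
>ddddA
ddAdAd
ddAddA
dddAAd
dddddd
[22] dddddd
AddddA
vdAdAd
ddAddA
dddAAd
dddddd
[23] dddddd
AddddA
AdAdA<
ddAddA
dddAAd
dddddd
[24] dddddd
Adddd^
AdAdAA
ddAddA
dddAAd
dddddd
[25] dddddd
Addd<d
AdAdAA
ddAddA
dddAAd
dddddd
[26] dddd^d
AdddAd
AdAdAA
ddAddA
dddAAd
dddddd
[27] ddddA>
AdddAd
AdAdAA
ddAddA
dddAAd
dddddd
[28] ddddAA
AdddAv
AdAdAA
ddAddA
dddAAd
dddddd
[29] ddddAA
Addd<A
AdAdAA
ddAddA
dddAAd
dddddd
[30] ddddAA
AddddA
AdAdvA
ddAddA
dddAAd
dddddd
[31] ddddAA
AddddA
AdAdd>
ddAddA
dddAAd
dddddd
[32] ddddAA
Adddd^
AdAddd
ddAddA
dddAAd
dddddd
[33] ddddAA
Addd<d
AdAddd
ddAddA
dddAAd
dddddd
[34] dddd^A
AdddAd
AdAddd
ddAddA
dddAAd
dddddd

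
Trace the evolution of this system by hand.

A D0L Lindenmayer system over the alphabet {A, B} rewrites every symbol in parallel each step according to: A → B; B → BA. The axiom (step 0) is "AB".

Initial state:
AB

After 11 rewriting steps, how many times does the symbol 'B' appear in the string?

k=0  AB
k=1  BBA
k=2  BABAB
k=3  BABBABBA
k=4  BABBABABBABAB
k=5  BABBABABBABBABABBABBA
k=6  BABBABABBABBABABBABABBABBABABBABAB
k=7  BABBABABBABBABABBABABBABBABABBABBABABBABABBABBABABBABBA
k=8  BABBABABBABBABABBABABBABBABABBABBABABBABABBABBABABBABABBABBABABBABBABABBABABBABBABABBABAB
k=9  BABBABABBABBABABBABABBABBABABBABBABABBABABBABBABABBABABBAB…BBABABBABABBABBABABBABABBABBABABBABBABABBABABBABBABABBABBA  (len 144)
k=10  BABBABABBABBABABBABABBABBABABBABBABABBABABBABBABABBABABBAB…BBABABBABABBABBABABBABABBABBABABBABBABABBABABBABBABABBABAB  (len 233)
k=11  BABBABABBABBABABBABABBABBABABBABBABABBABABBABBABABBABABBAB…BBABABBABABBABBABABBABABBABBABABBABBABABBABABBABBABABBABBA  (len 377)

233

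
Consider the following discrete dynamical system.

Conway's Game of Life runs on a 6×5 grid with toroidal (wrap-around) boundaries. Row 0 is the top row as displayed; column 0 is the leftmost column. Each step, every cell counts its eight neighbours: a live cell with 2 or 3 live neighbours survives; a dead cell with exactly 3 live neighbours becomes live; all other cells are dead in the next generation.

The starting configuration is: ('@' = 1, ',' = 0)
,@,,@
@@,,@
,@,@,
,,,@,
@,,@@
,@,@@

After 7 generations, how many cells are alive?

8

k=0  ,@,,@
@@,,@
,@,@,
,,,@,
@,,@@
,@,@@
k=1  ,@,,,
,@,@@
,@,@,
@,,@,
@,,,,
,@,,,
k=2  ,@,,,
,@,@@
,@,@,
@@@,,
@@,,@
@@,,,
k=3  ,@,,@
,@,@@
,,,@,
,,,@,
,,,,@
,,@,@
k=4  ,@,,@
,,,@@
,,,@,
,,,@@
,,,,@
,,,,@
k=5  ,,,,@
@,@@@
,,@,,
,,,@@
@,,,@
,,,@@
k=6  ,,@,,
@@@,@
@@@,,
@,,@@
@,,,,
,,,@,
k=7  @,@,@
,,,,@
,,,,,
,,@@,
@,,@,
,,,,,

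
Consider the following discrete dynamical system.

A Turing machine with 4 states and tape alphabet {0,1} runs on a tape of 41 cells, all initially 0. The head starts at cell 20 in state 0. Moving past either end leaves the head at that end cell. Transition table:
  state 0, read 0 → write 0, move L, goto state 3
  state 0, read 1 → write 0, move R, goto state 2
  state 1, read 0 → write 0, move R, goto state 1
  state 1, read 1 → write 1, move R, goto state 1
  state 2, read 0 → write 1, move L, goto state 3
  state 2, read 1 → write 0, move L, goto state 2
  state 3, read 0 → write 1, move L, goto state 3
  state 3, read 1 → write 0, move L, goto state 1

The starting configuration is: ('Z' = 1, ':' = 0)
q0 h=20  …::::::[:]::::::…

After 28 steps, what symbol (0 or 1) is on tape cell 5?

k=0  q0 h=20  …::::::[:]::::::…
k=1  q3 h=19  …::::::[:]::::::…
k=2  q3 h=18  …::::::[:]Z:::::…
k=3  q3 h=17  …::::::[:]ZZ::::…
k=4  q3 h=16  …::::::[:]ZZZ:::…
k=5  q3 h=15  …::::::[:]ZZZZ::…
k=6  q3 h=14  …::::::[:]ZZZZZ:…
k=7  q3 h=13  …::::::[:]ZZZZZZ…
k=8  q3 h=12  …::::::[:]ZZZZZZ…
k=9  q3 h=11  …::::::[:]ZZZZZZ…
k=10  q3 h=10  …::::::[:]ZZZZZZ…
k=11  q3 h= 9  …::::::[:]ZZZZZZ…
k=12  q3 h= 8  …::::::[:]ZZZZZZ…
k=13  q3 h= 7  …::::::[:]ZZZZZZ…
k=14  q3 h= 6  |::::::[:]ZZZZZZ…
k=15  q3 h= 5  |:::::[:]ZZZZZZ…
k=16  q3 h= 4  |::::[:]ZZZZZZ…
k=17  q3 h= 3  |:::[:]ZZZZZZ…
k=18  q3 h= 2  |::[:]ZZZZZZ…
k=19  q3 h= 1  |:[:]ZZZZZZ…
k=20  q3 h= 0  |[:]ZZZZZZ…
k=21  q3 h= 0  |[Z]ZZZZZZ…
k=22  q1 h= 0  |[:]ZZZZZZ…
k=23  q1 h= 1  |:[Z]ZZZZZZ…
k=24  q1 h= 2  |:Z[Z]ZZZZZZ…
k=25  q1 h= 3  |:ZZ[Z]ZZZZZZ…
k=26  q1 h= 4  |:ZZZ[Z]ZZZZZZ…
k=27  q1 h= 5  |:ZZZZ[Z]ZZZZZZ…
k=28  q1 h= 6  |:ZZZZZ[Z]ZZZZZZ…

1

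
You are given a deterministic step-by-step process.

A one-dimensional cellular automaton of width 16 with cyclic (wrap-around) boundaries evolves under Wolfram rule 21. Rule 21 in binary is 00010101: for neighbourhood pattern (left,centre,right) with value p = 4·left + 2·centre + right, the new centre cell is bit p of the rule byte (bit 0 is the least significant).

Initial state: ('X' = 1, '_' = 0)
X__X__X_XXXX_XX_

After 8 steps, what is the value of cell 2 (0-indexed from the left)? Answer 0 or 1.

[0] X__X__X_XXXX_XX_
[1] XX_XX_X_________
[2] ______XXXXXXXXX_
[3] XXXXX__________X
[4] _____XXXXXXXXX__
[5] XXXX__________XX
[6] ____XXXXXXXXX___
[7] XXX__________XXX
[8] ___XXXXXXXXX____

0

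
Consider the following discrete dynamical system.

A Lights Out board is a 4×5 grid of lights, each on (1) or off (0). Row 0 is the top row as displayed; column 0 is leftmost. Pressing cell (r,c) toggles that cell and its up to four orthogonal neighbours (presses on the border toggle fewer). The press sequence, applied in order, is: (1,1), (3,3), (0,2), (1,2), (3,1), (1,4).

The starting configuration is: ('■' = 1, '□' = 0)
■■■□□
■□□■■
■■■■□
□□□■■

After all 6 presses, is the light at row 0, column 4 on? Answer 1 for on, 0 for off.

gen 0: ■■■□□
■□□■■
■■■■□
□□□■■
gen 1: ■□■□□
□■■■■
■□■■□
□□□■■
gen 2: ■□■□□
□■■■■
■□■□□
□□■□□
gen 3: ■■□■□
□■□■■
■□■□□
□□■□□
gen 4: ■■■■□
□□■□■
■□□□□
□□■□□
gen 5: ■■■■□
□□■□■
■■□□□
■■□□□
gen 6: ■■■■■
□□■■□
■■□□■
■■□□□

1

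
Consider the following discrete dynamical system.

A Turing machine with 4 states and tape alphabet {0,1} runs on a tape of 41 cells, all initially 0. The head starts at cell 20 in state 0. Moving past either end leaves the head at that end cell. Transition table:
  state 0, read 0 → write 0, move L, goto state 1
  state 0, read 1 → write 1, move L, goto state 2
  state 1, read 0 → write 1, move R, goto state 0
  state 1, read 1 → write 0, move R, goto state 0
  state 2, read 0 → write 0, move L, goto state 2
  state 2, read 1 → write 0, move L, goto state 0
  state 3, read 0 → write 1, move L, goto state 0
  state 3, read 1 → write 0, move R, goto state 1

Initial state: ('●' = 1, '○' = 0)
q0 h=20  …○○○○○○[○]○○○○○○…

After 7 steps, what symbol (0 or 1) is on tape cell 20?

gen 0: q0 h=20  …○○○○○○[○]○○○○○○…
gen 1: q1 h=19  …○○○○○○[○]○○○○○○…
gen 2: q0 h=20  …○○○○○●[○]○○○○○○…
gen 3: q1 h=19  …○○○○○○[●]○○○○○○…
gen 4: q0 h=20  …○○○○○○[○]○○○○○○…
gen 5: q1 h=19  …○○○○○○[○]○○○○○○…
gen 6: q0 h=20  …○○○○○●[○]○○○○○○…
gen 7: q1 h=19  …○○○○○○[●]○○○○○○…

0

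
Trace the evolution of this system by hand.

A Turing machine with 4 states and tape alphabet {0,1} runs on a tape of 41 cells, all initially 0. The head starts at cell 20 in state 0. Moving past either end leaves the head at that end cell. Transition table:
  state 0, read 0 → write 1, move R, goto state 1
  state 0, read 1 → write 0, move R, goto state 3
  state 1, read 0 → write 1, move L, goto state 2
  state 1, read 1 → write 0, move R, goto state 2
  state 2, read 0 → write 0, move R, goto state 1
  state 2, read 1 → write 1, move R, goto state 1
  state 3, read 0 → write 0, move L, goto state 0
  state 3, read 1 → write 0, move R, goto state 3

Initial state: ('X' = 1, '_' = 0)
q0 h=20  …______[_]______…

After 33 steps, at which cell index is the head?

37

gen 0: q0 h=20  …______[_]______…
gen 1: q1 h=21  …_____X[_]______…
gen 2: q2 h=20  …______[X]X_____…
gen 3: q1 h=21  …_____X[X]______…
gen 4: q2 h=22  …____X_[_]______…
gen 5: q1 h=23  …___X__[_]______…
gen 6: q2 h=22  …____X_[_]X_____…
gen 7: q1 h=23  …___X__[X]______…
gen 8: q2 h=24  …__X___[_]______…
gen 9: q1 h=25  …_X____[_]______…
gen 10: q2 h=24  …__X___[_]X_____…
gen 11: q1 h=25  …_X____[X]______…
gen 12: q2 h=26  …X_____[_]______…
gen 13: q1 h=27  …______[_]______…
gen 14: q2 h=26  …X_____[_]X_____…
gen 15: q1 h=27  …______[X]______…
gen 16: q2 h=28  …______[_]______…
gen 17: q1 h=29  …______[_]______…
gen 18: q2 h=28  …______[_]X_____…
gen 19: q1 h=29  …______[X]______…
gen 20: q2 h=30  …______[_]______…
gen 21: q1 h=31  …______[_]______…
gen 22: q2 h=30  …______[_]X_____…
gen 23: q1 h=31  …______[X]______…
gen 24: q2 h=32  …______[_]______…
gen 25: q1 h=33  …______[_]______…
gen 26: q2 h=32  …______[_]X_____…
gen 27: q1 h=33  …______[X]______…
gen 28: q2 h=34  …______[_]______|
gen 29: q1 h=35  …______[_]_____|
gen 30: q2 h=34  …______[_]X_____|
gen 31: q1 h=35  …______[X]_____|
gen 32: q2 h=36  …______[_]____|
gen 33: q1 h=37  …______[_]___|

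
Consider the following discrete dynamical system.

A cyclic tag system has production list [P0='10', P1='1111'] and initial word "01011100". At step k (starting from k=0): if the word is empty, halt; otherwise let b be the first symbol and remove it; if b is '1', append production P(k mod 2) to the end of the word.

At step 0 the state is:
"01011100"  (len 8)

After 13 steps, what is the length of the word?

23

gen 0: "01011100"  (len 8)
gen 1: "1011100"  (len 7)
gen 2: "0111001111"  (len 10)
gen 3: "111001111"  (len 9)
gen 4: "110011111111"  (len 12)
gen 5: "1001111111110"  (len 13)
gen 6: "0011111111101111"  (len 16)
gen 7: "011111111101111"  (len 15)
gen 8: "11111111101111"  (len 14)
gen 9: "111111110111110"  (len 15)
gen 10: "111111101111101111"  (len 18)
gen 11: "1111110111110111110"  (len 19)
gen 12: "1111101111101111101111"  (len 22)
gen 13: "11110111110111110111110"  (len 23)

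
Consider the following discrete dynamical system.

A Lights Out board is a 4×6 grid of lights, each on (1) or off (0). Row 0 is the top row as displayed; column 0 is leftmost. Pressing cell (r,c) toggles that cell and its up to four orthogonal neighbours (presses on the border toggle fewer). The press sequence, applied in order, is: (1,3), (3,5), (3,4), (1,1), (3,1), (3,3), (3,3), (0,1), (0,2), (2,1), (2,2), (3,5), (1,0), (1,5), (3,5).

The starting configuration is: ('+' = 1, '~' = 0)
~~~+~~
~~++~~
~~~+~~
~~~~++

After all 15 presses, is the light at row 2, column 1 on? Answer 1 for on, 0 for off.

0

t=0: ~~~+~~
~~++~~
~~~+~~
~~~~++
t=1: ~~~~~~
~~~~+~
~~~~~~
~~~~++
t=2: ~~~~~~
~~~~+~
~~~~~+
~~~~~~
t=3: ~~~~~~
~~~~+~
~~~~++
~~~+++
t=4: ~+~~~~
+++~+~
~+~~++
~~~+++
t=5: ~+~~~~
+++~+~
~~~~++
++++++
t=6: ~+~~~~
+++~+~
~~~+++
++~~~+
t=7: ~+~~~~
+++~+~
~~~~++
++++++
t=8: +~+~~~
+~+~+~
~~~~++
++++++
t=9: ++~+~~
+~~~+~
~~~~++
++++++
t=10: ++~+~~
++~~+~
+++~++
+~++++
t=11: ++~+~~
+++~+~
+~~+++
+~~+++
t=12: ++~+~~
+++~+~
+~~++~
+~~+~~
t=13: ~+~+~~
~~+~+~
~~~++~
+~~+~~
t=14: ~+~+~+
~~+~~+
~~~+++
+~~+~~
t=15: ~+~+~+
~~+~~+
~~~++~
+~~+++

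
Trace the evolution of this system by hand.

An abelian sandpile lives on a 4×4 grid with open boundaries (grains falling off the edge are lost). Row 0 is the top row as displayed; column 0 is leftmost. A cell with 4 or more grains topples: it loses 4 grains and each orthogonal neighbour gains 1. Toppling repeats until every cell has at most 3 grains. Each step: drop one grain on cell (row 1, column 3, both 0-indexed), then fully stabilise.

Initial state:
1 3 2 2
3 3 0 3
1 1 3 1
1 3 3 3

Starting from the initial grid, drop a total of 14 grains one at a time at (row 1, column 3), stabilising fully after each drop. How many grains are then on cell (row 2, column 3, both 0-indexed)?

0) 1 3 2 2
3 3 0 3
1 1 3 1
1 3 3 3
1) 1 3 2 3
3 3 1 0
1 1 3 2
1 3 3 3
2) 1 3 2 3
3 3 1 1
1 1 3 2
1 3 3 3
3) 1 3 2 3
3 3 1 2
1 1 3 2
1 3 3 3
4) 1 3 2 3
3 3 1 3
1 1 3 2
1 3 3 3
5) 1 3 3 0
3 3 2 1
1 1 3 3
1 3 3 3
6) 1 3 3 0
3 3 2 2
1 1 3 3
1 3 3 3
7) 1 3 3 0
3 3 2 3
1 1 3 3
1 3 3 3
8) 3 1 1 2
0 3 2 2
3 0 3 2
2 1 2 1
9) 3 1 1 2
0 3 2 3
3 0 3 2
2 1 2 1
10) 3 1 1 3
0 3 3 0
3 0 3 3
2 1 2 1
11) 3 1 1 3
0 3 3 1
3 0 3 3
2 1 2 1
12) 3 1 1 3
0 3 3 2
3 0 3 3
2 1 2 1
13) 3 1 1 3
0 3 3 3
3 0 3 3
2 1 2 1
14) 3 2 3 0
1 0 2 3
3 2 1 1
2 1 3 2

1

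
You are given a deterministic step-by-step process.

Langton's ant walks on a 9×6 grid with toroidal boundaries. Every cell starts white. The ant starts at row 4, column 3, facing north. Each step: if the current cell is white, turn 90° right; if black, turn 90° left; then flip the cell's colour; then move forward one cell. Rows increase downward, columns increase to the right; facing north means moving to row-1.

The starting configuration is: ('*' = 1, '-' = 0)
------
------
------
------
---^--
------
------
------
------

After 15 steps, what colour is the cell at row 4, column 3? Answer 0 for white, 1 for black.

1

t=0: ------
------
------
------
---^--
------
------
------
------
t=1: ------
------
------
------
---*>-
------
------
------
------
t=2: ------
------
------
------
---**-
----v-
------
------
------
t=3: ------
------
------
------
---**-
---<*-
------
------
------
t=4: ------
------
------
------
---^*-
---**-
------
------
------
t=5: ------
------
------
------
--<-*-
---**-
------
------
------
t=6: ------
------
------
--^---
--*-*-
---**-
------
------
------
t=7: ------
------
------
--*>--
--*-*-
---**-
------
------
------
t=8: ------
------
------
--**--
--*v*-
---**-
------
------
------
t=9: ------
------
------
--**--
--<**-
---**-
------
------
------
t=10: ------
------
------
--**--
---**-
--v**-
------
------
------
t=11: ------
------
------
--**--
---**-
-<***-
------
------
------
t=12: ------
------
------
--**--
-^-**-
-****-
------
------
------
t=13: ------
------
------
--**--
-*>**-
-****-
------
------
------
t=14: ------
------
------
--**--
-****-
-*v**-
------
------
------
t=15: ------
------
------
--**--
-****-
-*->*-
------
------
------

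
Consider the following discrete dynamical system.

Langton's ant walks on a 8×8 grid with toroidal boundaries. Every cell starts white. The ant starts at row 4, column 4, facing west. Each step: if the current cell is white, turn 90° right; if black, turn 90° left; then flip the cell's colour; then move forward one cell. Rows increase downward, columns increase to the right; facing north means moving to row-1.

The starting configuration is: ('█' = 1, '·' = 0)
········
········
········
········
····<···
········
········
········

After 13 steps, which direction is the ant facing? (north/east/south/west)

t=0: ········
········
········
········
····<···
········
········
········
t=1: ········
········
········
····^···
····█···
········
········
········
t=2: ········
········
········
····█>··
····█···
········
········
········
t=3: ········
········
········
····██··
····█v··
········
········
········
t=4: ········
········
········
····██··
····<█··
········
········
········
t=5: ········
········
········
····██··
·····█··
····v···
········
········
t=6: ········
········
········
····██··
·····█··
···<█···
········
········
t=7: ········
········
········
····██··
···^·█··
···██···
········
········
t=8: ········
········
········
····██··
···█>█··
···██···
········
········
t=9: ········
········
········
····██··
···███··
···█v···
········
········
t=10: ········
········
········
····██··
···███··
···█·>··
········
········
t=11: ········
········
········
····██··
···███··
···█·█··
·····v··
········
t=12: ········
········
········
····██··
···███··
···█·█··
····<█··
········
t=13: ········
········
········
····██··
···███··
···█^█··
····██··
········

north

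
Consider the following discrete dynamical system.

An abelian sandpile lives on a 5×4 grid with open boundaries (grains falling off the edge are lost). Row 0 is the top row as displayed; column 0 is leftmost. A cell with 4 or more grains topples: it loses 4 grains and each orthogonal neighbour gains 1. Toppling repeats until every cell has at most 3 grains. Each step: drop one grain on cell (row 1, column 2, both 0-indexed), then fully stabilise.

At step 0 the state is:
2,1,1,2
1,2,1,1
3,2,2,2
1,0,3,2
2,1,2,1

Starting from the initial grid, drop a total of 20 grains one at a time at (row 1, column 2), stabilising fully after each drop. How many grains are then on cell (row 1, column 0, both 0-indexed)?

2

0) 2,1,1,2
1,2,1,1
3,2,2,2
1,0,3,2
2,1,2,1
1) 2,1,1,2
1,2,2,1
3,2,2,2
1,0,3,2
2,1,2,1
2) 2,1,1,2
1,2,3,1
3,2,2,2
1,0,3,2
2,1,2,1
3) 2,1,2,2
1,3,0,2
3,2,3,2
1,0,3,2
2,1,2,1
4) 2,1,2,2
1,3,1,2
3,2,3,2
1,0,3,2
2,1,2,1
5) 2,1,2,2
1,3,2,2
3,2,3,2
1,0,3,2
2,1,2,1
6) 2,1,2,2
1,3,3,2
3,2,3,2
1,0,3,2
2,1,2,1
7) 2,2,3,2
3,1,2,3
0,1,2,3
2,2,0,3
2,1,3,1
8) 2,2,3,2
3,1,3,3
0,1,2,3
2,2,0,3
2,1,3,1
9) 2,3,1,0
3,2,3,2
0,2,0,2
2,2,2,0
2,1,3,2
10) 2,3,2,0
3,3,0,3
0,2,1,2
2,2,2,0
2,1,3,2
11) 2,3,2,0
3,3,1,3
0,2,1,2
2,2,2,0
2,1,3,2
12) 2,3,2,0
3,3,2,3
0,2,1,2
2,2,2,0
2,1,3,2
13) 2,3,2,0
3,3,3,3
0,2,1,2
2,2,2,0
2,1,3,2
14) 0,2,0,2
1,2,3,0
1,3,2,3
2,2,2,0
2,1,3,2
15) 0,2,1,2
1,3,0,1
1,3,3,3
2,2,2,0
2,1,3,2
16) 0,2,1,2
1,3,1,1
1,3,3,3
2,2,2,0
2,1,3,2
17) 0,2,1,2
1,3,2,1
1,3,3,3
2,2,2,0
2,1,3,2
18) 0,2,1,2
1,3,3,1
1,3,3,3
2,2,2,0
2,1,3,2
19) 0,3,2,2
2,1,2,3
2,1,2,0
2,3,3,1
2,1,3,2
20) 0,3,2,2
2,1,3,3
2,1,2,0
2,3,3,1
2,1,3,2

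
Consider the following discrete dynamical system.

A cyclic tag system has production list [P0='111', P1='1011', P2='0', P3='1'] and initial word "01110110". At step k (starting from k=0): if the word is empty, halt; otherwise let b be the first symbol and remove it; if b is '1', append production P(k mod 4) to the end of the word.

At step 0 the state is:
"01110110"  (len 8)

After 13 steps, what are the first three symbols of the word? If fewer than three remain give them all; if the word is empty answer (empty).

[0] "01110110"  (len 8)
[1] "1110110"  (len 7)
[2] "1101101011"  (len 10)
[3] "1011010110"  (len 10)
[4] "0110101101"  (len 10)
[5] "110101101"  (len 9)
[6] "101011011011"  (len 12)
[7] "010110110110"  (len 12)
[8] "10110110110"  (len 11)
[9] "0110110110111"  (len 13)
[10] "110110110111"  (len 12)
[11] "101101101110"  (len 12)
[12] "011011011101"  (len 12)
[13] "11011011101"  (len 11)

110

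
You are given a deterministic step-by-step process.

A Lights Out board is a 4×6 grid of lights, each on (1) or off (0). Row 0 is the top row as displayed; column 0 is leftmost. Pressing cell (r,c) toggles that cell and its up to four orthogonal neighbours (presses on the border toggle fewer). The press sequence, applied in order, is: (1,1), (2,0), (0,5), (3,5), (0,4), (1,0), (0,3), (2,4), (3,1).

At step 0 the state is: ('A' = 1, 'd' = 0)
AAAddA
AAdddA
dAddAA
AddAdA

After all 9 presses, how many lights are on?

11

[0] AAAddA
AAdddA
dAddAA
AddAdA
[1] AdAddA
ddAddA
ddddAA
AddAdA
[2] AdAddA
AdAddA
AAddAA
dddAdA
[3] AdAdAd
AdAddd
AAddAA
dddAdA
[4] AdAdAd
AdAddd
AAddAd
dddAAd
[5] AdAAdA
AdAdAd
AAddAd
dddAAd
[6] ddAAdA
dAAdAd
dAddAd
dddAAd
[7] ddddAA
dAAAAd
dAddAd
dddAAd
[8] ddddAA
dAAAdd
dAdAdA
dddAdd
[9] ddddAA
dAAAdd
dddAdA
AAAAdd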